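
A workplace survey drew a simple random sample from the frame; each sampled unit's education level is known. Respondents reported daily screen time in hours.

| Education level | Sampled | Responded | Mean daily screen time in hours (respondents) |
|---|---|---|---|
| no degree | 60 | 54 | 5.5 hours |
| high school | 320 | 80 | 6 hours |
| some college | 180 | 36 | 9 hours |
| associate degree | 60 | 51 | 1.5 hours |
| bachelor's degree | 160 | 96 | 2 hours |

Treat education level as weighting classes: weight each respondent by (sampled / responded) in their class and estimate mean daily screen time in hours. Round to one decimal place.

5.5

Class response rates: no degree 54/60 = 90%, high school 80/320 = 25%, some college 36/180 = 20%, associate degree 51/60 = 85%, bachelor's degree 96/160 = 60%.
Inverse-response-rate weighting restores each class to its sampled count, so class totals weight by n_sampled:
  no degree: 60 × 5.5 = 330
  high school: 320 × 6 = 1920
  some college: 180 × 9 = 1620
  associate degree: 60 × 1.5 = 90
  bachelor's degree: 160 × 2 = 320
Adjusted estimate = 4280 / 780 = 5.48718 → 5.5.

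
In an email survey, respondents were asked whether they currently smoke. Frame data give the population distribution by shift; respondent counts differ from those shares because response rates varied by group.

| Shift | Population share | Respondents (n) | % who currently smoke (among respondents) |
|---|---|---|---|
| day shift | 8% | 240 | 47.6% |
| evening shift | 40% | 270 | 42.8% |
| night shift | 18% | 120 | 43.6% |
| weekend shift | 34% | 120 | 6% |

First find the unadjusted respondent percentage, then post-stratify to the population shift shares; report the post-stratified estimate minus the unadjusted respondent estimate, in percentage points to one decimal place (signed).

Unadjusted (pooled respondent) estimate weights by respondent counts:
  (240/750)×47.6 + (270/750)×42.8 + (120/750)×43.6 + (120/750)×6 = 38.576%
Post-stratified estimate weights by population shares:
  0.08×47.6 + 0.4×42.8 + 0.18×43.6 + 0.34×6 = 30.816%
Difference = 30.816 − 38.576 = -7.76 pp.

-7.8 percentage points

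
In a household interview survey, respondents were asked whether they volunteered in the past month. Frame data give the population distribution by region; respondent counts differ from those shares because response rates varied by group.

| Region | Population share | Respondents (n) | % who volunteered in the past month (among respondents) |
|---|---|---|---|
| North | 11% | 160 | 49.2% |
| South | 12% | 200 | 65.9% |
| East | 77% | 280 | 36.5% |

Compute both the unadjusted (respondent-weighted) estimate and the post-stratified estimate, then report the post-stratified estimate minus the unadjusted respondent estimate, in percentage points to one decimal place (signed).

Without adjustment, the pooled respondent share is:
  (160/640)×49.2 + (200/640)×65.9 + (280/640)×36.5 = 48.8625%
Post-stratified estimate weights by population shares:
  0.11×49.2 + 0.12×65.9 + 0.77×36.5 = 41.425%
Difference = 41.425 − 48.8625 = -7.4375 pp.

-7.4 percentage points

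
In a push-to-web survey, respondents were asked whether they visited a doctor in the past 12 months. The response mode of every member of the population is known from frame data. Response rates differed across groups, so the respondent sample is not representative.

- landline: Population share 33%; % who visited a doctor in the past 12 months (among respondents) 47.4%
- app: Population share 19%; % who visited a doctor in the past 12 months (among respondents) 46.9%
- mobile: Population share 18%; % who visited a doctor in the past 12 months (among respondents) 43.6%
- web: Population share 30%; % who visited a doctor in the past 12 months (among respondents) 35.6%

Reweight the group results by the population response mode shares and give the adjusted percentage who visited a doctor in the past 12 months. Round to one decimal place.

43.1%

Reweight to the known response mode distribution:
  landline: 0.33 × 47.4 = 15.642
  app: 0.19 × 46.9 = 8.911
  mobile: 0.18 × 43.6 = 7.848
  web: 0.3 × 35.6 = 10.68
Post-stratified estimate = 43.081 → 43.1%.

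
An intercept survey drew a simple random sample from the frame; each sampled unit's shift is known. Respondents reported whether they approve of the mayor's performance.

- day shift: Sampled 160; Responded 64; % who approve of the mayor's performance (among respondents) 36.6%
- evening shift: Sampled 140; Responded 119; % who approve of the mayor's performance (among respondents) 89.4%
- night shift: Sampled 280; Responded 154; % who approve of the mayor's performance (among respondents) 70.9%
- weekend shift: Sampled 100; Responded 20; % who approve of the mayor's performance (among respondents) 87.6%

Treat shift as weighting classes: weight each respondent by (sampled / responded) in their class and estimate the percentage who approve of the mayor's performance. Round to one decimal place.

Class response rates: day shift 64/160 = 40%, evening shift 119/140 = 85%, night shift 154/280 = 55%, weekend shift 20/100 = 20%.
Inverse-response-rate weighting restores each class to its sampled count, so class totals weight by n_sampled:
  day shift: 160 × 36.6 = 5856
  evening shift: 140 × 89.4 = 12,516
  night shift: 280 × 70.9 = 19,852
  weekend shift: 100 × 87.6 = 8760
Adjusted estimate = 46,984 / 680 = 69.0941 → 69.1%.

69.1%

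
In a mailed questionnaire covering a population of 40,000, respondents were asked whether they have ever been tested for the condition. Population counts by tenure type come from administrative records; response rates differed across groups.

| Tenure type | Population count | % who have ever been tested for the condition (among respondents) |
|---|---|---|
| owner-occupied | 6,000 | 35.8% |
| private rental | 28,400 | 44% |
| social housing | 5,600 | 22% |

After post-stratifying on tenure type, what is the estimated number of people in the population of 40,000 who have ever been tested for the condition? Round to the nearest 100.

Apply each group's respondent rate to its population count:
  owner-occupied: 6,000 × 35.8% = 2148
  private rental: 28,400 × 44% = 12,496
  social housing: 5,600 × 22% = 1232
Estimated total = 15,876 → 15,900.

15,900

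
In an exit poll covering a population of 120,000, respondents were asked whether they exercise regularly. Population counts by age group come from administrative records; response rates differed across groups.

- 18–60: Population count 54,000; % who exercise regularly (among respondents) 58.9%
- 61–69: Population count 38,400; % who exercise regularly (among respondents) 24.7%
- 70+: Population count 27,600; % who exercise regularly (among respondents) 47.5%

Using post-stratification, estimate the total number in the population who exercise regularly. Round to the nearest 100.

54,400

Apply each group's respondent rate to its population count:
  18–60: 54,000 × 58.9% = 31,806
  61–69: 38,400 × 24.7% = 9484.8
  70+: 27,600 × 47.5% = 13,110
Estimated total = 54400.8 → 54,400.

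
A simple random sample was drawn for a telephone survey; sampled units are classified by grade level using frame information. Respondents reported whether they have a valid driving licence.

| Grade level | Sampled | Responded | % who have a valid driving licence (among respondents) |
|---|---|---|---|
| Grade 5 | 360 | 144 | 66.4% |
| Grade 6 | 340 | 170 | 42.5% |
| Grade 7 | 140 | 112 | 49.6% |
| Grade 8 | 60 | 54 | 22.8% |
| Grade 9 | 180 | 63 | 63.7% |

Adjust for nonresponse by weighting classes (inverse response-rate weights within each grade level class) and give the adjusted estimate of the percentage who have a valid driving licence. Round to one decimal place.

53.8%

Response rates by class: Grade 5 144/360 = 40%, Grade 6 170/340 = 50%, Grade 7 112/140 = 80%, Grade 8 54/60 = 90%, Grade 9 63/180 = 35%.
Inverse-response-rate weighting restores each class to its sampled count, so class totals weight by n_sampled:
  Grade 5: 360 × 66.4 = 23904
  Grade 6: 340 × 42.5 = 14,450
  Grade 7: 140 × 49.6 = 6944
  Grade 8: 60 × 22.8 = 1368
  Grade 9: 180 × 63.7 = 11,466
Adjusted estimate = 58,132 / 1,080 = 53.8259 → 53.8%.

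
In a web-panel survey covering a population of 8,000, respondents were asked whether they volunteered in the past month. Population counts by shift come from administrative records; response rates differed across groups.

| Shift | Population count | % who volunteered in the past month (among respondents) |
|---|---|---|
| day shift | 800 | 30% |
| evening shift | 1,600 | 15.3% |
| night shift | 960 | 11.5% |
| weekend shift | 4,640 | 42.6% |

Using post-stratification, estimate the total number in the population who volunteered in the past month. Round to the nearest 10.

Estimated count per cell = population count × respondent percentage:
  day shift: 800 × 30% = 240
  evening shift: 1,600 × 15.3% = 244.8
  night shift: 960 × 11.5% = 110.4
  weekend shift: 4,640 × 42.6% = 1976.64
Estimated total = 2571.84 → 2,570.

2,570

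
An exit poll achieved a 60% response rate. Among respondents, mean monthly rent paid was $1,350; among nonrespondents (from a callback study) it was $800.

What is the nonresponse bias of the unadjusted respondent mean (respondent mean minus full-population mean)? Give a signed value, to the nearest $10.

+$220

Nonresponse fraction = 1 − 0.6 = 0.4.
Bias = (nonresponse fraction) × (respondent mean − nonrespondent mean)
     = 0.4 × (1350 − 800) = 0.4 × 550 = 220.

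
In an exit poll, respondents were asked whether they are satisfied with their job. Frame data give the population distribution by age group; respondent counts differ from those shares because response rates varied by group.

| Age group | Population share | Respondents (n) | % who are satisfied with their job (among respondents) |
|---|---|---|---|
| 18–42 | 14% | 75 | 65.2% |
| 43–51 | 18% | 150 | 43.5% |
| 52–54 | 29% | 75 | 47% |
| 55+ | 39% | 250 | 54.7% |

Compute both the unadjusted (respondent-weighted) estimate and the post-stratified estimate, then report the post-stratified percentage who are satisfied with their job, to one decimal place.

Without adjustment, the pooled respondent share is:
  (75/550)×65.2 + (150/550)×43.5 + (75/550)×47 + (250/550)×54.7 = 52.0273%
Post-stratifying to population shares instead:
  0.14×65.2 + 0.18×43.5 + 0.29×47 + 0.39×54.7 = 51.921%

51.9%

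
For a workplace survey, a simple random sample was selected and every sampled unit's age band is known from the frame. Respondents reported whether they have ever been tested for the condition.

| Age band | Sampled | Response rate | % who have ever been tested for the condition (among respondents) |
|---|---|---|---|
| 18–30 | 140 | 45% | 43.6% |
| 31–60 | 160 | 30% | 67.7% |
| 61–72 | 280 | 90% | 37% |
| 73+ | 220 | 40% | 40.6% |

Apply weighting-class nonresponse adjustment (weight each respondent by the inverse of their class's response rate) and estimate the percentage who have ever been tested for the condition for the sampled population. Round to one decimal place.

Each respondent's weight = sampled/responded in their class; summing within a class gives n_sampled, so:
  18–30: 140 × 43.6 = 6104
  31–60: 160 × 67.7 = 10,832
  61–72: 280 × 37 = 10,360
  73+: 220 × 40.6 = 8932
Adjusted estimate = 36,228 / 800 = 45.285 → 45.3%.

45.3%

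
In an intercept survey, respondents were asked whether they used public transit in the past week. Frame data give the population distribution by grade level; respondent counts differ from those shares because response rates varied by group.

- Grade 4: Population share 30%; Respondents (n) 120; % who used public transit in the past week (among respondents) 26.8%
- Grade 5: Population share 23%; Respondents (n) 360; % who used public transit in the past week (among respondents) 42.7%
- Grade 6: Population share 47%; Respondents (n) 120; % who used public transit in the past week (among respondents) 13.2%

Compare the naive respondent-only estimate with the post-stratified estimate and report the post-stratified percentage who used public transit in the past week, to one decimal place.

Without adjustment, the pooled respondent share is:
  (120/600)×26.8 + (360/600)×42.7 + (120/600)×13.2 = 33.62%
Post-stratified estimate weights by population shares:
  0.3×26.8 + 0.23×42.7 + 0.47×13.2 = 24.065%

24.1%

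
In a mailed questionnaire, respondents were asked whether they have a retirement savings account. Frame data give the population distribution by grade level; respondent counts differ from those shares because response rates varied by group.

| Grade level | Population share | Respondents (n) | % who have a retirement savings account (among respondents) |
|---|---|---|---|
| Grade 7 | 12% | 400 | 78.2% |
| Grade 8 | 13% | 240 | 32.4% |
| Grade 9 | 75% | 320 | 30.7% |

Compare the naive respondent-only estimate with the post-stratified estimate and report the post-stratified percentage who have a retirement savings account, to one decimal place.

36.6%

Naive respondent-only estimate (weights = respondent counts):
  (400/960)×78.2 + (240/960)×32.4 + (320/960)×30.7 = 50.9167%
Post-stratifying to population shares instead:
  0.12×78.2 + 0.13×32.4 + 0.75×30.7 = 36.621%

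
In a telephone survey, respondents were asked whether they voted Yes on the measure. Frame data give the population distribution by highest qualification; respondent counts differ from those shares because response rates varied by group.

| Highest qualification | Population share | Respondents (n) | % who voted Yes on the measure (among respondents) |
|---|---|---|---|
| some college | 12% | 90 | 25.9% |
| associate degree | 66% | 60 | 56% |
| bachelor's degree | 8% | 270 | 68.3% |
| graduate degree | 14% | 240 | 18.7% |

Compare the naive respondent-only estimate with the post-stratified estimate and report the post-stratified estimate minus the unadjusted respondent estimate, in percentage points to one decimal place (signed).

Naive respondent-only estimate (weights = respondent counts):
  (90/660)×25.9 + (60/660)×56 + (270/660)×68.3 + (240/660)×18.7 = 43.3636%
Post-stratified estimate weights by population shares:
  0.12×25.9 + 0.66×56 + 0.08×68.3 + 0.14×18.7 = 48.15%
Difference = 48.15 − 43.3636 = 4.7864 pp.

+4.8 percentage points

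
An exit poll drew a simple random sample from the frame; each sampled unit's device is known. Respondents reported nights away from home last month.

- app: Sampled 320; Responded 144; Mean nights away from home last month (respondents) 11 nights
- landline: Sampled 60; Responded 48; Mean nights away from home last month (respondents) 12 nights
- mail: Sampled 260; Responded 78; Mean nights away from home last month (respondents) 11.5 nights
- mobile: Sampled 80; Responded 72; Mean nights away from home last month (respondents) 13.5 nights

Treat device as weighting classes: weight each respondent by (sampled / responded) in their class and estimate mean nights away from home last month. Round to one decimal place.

11.5

Response rates by class: app 144/320 = 45%, landline 48/60 = 80%, mail 78/260 = 30%, mobile 72/80 = 90%.
With weight = n_sampled/n_responded per class, the weighted class total is n_sampled:
  app: 320 × 11 = 3520
  landline: 60 × 12 = 720
  mail: 260 × 11.5 = 2990
  mobile: 80 × 13.5 = 1080
Adjusted estimate = 8310 / 720 = 11.5417 → 11.5.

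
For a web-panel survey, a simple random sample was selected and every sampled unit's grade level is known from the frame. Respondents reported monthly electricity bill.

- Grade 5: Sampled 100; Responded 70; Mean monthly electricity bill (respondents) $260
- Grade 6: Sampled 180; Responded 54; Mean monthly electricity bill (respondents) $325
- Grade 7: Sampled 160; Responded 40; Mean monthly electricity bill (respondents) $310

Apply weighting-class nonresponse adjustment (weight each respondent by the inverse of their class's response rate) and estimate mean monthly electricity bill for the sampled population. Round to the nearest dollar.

Class response rates: Grade 5 70/100 = 70%, Grade 6 54/180 = 30%, Grade 7 40/160 = 25%.
Each respondent's weight = sampled/responded in their class; summing within a class gives n_sampled, so:
  Grade 5: 100 × 260 = 26,000
  Grade 6: 180 × 325 = 58,500
  Grade 7: 160 × 310 = 49,600
Adjusted estimate = 134,100 / 440 = 304.773 → $305.

$305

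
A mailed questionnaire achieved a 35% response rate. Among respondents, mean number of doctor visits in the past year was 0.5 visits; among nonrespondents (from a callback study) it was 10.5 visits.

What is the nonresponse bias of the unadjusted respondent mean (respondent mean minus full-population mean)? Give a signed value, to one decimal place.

Nonresponse fraction = 1 − 0.35 = 0.65.
Bias = (nonresponse fraction) × (respondent mean − nonrespondent mean)
     = 0.65 × (0.5 − 10.5) = 0.65 × -10 = -6.5.

-6.5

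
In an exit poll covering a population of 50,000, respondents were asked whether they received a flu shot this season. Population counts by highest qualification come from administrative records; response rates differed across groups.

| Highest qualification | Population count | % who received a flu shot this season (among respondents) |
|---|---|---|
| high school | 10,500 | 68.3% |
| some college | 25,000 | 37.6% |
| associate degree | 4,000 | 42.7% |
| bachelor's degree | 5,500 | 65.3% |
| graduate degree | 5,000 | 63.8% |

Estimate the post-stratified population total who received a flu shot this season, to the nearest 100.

Apply each group's respondent rate to its population count:
  high school: 10,500 × 68.3% = 7171.5
  some college: 25,000 × 37.6% = 9400
  associate degree: 4,000 × 42.7% = 1708
  bachelor's degree: 5,500 × 65.3% = 3591.5
  graduate degree: 5,000 × 63.8% = 3190
Estimated total = 25,061 → 25,100.

25,100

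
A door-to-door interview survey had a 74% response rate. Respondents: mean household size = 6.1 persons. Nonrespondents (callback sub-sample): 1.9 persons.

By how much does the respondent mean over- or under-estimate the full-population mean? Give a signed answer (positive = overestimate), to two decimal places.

+1.09

Nonresponse fraction = 1 − 0.74 = 0.26.
Bias = (nonresponse fraction) × (respondent mean − nonrespondent mean)
     = 0.26 × (6.1 − 1.9) = 0.26 × 4.2 = 1.092.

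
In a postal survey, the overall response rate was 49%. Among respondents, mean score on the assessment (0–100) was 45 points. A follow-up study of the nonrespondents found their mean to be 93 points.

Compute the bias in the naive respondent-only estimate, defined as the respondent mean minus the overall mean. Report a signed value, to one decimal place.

-24.5

Nonresponse fraction = 1 − 0.49 = 0.51.
Bias = (nonresponse fraction) × (respondent mean − nonrespondent mean)
     = 0.51 × (45 − 93) = 0.51 × -48 = -24.48.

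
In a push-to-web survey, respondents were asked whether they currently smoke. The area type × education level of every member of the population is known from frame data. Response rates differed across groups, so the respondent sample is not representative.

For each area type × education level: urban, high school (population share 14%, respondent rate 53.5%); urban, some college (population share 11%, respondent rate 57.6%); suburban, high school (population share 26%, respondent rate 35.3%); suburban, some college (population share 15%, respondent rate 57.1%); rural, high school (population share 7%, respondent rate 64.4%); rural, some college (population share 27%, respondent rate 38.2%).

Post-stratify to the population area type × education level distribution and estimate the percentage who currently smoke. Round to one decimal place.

Weight each group's respondent value by its population share:
  urban, high school: 0.14 × 53.5 = 7.49
  urban, some college: 0.11 × 57.6 = 6.336
  suburban, high school: 0.26 × 35.3 = 9.178
  suburban, some college: 0.15 × 57.1 = 8.565
  rural, high school: 0.07 × 64.4 = 4.508
  rural, some college: 0.27 × 38.2 = 10.314
Post-stratified estimate = 46.391 → 46.4%.

46.4%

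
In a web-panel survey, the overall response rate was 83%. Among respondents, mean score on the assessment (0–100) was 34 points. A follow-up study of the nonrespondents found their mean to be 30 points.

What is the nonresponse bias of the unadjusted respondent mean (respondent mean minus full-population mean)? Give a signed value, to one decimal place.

Nonresponse fraction = 1 − 0.83 = 0.17.
Bias = (nonresponse fraction) × (respondent mean − nonrespondent mean)
     = 0.17 × (34 − 30) = 0.17 × 4 = 0.68.

+0.7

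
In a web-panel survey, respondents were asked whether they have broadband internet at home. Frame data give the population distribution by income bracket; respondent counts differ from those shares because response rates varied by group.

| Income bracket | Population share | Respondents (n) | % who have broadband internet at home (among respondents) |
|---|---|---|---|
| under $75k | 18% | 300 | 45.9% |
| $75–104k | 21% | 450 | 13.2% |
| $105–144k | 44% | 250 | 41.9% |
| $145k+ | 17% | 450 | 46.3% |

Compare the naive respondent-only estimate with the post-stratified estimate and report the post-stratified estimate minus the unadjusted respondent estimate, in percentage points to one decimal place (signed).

+2.2 percentage points

Without adjustment, the pooled respondent share is:
  (300/1450)×45.9 + (450/1450)×13.2 + (250/1450)×41.9 + (450/1450)×46.3 = 35.1862%
Post-stratified estimate weights by population shares:
  0.18×45.9 + 0.21×13.2 + 0.44×41.9 + 0.17×46.3 = 37.341%
Difference = 37.341 − 35.1862 = 2.1548 pp.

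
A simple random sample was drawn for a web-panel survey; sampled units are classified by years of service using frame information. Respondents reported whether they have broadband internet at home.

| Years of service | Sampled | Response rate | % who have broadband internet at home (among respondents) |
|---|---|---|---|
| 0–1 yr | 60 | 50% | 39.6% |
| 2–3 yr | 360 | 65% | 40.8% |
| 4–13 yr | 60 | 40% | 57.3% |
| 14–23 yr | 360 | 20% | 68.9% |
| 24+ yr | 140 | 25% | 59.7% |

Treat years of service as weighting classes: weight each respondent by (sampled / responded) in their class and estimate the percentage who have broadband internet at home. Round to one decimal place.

Inverse-response-rate weighting restores each class to its sampled count, so class totals weight by n_sampled:
  0–1 yr: 60 × 39.6 = 2376
  2–3 yr: 360 × 40.8 = 14688
  4–13 yr: 60 × 57.3 = 3438
  14–23 yr: 360 × 68.9 = 24804
  24+ yr: 140 × 59.7 = 8358
Adjusted estimate = 53,664 / 980 = 54.7592 → 54.8%.

54.8%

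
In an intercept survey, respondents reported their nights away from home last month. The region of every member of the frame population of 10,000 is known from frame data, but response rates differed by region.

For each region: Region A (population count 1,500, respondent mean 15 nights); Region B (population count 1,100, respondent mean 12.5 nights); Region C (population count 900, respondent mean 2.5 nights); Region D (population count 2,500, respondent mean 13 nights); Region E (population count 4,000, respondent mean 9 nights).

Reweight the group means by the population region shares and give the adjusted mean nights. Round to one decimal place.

10.7

Reweight to the known region distribution:
  Region A: (1,500/10,000) × 15 = 2.25
  Region B: (1,100/10,000) × 12.5 = 1.375
  Region C: (900/10,000) × 2.5 = 0.225
  Region D: (2,500/10,000) × 13 = 3.25
  Region E: (4,000/10,000) × 9 = 3.6
Post-stratified estimate = 10.7 → 10.7.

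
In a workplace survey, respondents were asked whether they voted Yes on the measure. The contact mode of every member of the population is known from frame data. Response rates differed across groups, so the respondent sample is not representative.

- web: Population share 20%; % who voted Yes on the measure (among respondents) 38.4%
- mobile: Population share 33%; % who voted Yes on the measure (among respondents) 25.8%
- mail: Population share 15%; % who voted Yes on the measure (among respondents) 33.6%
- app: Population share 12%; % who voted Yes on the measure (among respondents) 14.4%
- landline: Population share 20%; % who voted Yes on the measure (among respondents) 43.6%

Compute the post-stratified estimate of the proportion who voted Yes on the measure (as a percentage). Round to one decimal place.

Each cell contributes population-share × respondent value:
  web: 0.2 × 38.4 = 7.68
  mobile: 0.33 × 25.8 = 8.514
  mail: 0.15 × 33.6 = 5.04
  app: 0.12 × 14.4 = 1.728
  landline: 0.2 × 43.6 = 8.72
Post-stratified estimate = 31.682 → 31.7%.

31.7%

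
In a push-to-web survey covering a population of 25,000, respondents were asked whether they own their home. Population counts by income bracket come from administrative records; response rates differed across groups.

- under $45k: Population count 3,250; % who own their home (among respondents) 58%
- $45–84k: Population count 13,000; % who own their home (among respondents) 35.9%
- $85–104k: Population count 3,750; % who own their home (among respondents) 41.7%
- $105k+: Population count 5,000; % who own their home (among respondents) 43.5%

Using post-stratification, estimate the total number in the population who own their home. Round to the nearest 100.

10,300

Apply each group's respondent rate to its population count:
  under $45k: 3,250 × 58% = 1885
  $45–84k: 13,000 × 35.9% = 4667
  $85–104k: 3,750 × 41.7% = 1563.75
  $105k+: 5,000 × 43.5% = 2175
Estimated total = 10290.8 → 10,300.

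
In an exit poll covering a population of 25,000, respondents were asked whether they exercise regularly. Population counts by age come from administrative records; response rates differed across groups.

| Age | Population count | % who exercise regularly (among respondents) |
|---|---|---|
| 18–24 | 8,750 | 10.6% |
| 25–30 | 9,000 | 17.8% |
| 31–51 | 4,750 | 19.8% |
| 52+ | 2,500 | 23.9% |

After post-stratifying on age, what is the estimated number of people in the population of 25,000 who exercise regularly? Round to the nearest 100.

Apply each group's respondent rate to its population count:
  18–24: 8,750 × 10.6% = 927.5
  25–30: 9,000 × 17.8% = 1602
  31–51: 4,750 × 19.8% = 940.5
  52+: 2,500 × 23.9% = 597.5
Estimated total = 4067.5 → 4,100.

4,100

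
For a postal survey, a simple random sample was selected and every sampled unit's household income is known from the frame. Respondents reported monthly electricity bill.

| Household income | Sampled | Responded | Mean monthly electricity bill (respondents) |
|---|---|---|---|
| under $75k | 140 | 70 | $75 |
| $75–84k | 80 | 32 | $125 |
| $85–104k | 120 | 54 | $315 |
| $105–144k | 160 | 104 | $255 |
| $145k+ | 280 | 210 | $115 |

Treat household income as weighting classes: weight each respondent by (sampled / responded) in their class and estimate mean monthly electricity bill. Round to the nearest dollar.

$168

Response rates by class: under $75k 70/140 = 50%, $75–84k 32/80 = 40%, $85–104k 54/120 = 45%, $105–144k 104/160 = 65%, $145k+ 210/280 = 75%.
Each respondent's weight = sampled/responded in their class; summing within a class gives n_sampled, so:
  under $75k: 140 × 75 = 10,500
  $75–84k: 80 × 125 = 10,000
  $85–104k: 120 × 315 = 37,800
  $105–144k: 160 × 255 = 40,800
  $145k+: 280 × 115 = 32,200
Adjusted estimate = 131,300 / 780 = 168.333 → $168.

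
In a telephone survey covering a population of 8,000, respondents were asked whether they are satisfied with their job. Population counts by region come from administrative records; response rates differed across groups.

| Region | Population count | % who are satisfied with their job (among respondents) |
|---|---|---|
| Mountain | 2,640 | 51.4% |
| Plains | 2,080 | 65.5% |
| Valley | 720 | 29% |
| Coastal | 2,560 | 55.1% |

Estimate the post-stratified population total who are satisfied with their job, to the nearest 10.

Each cell contributes its population count × the respondent rate:
  Mountain: 2,640 × 51.4% = 1356.96
  Plains: 2,080 × 65.5% = 1362.4
  Valley: 720 × 29% = 208.8
  Coastal: 2,560 × 55.1% = 1410.56
Estimated total = 4338.72 → 4,340.

4,340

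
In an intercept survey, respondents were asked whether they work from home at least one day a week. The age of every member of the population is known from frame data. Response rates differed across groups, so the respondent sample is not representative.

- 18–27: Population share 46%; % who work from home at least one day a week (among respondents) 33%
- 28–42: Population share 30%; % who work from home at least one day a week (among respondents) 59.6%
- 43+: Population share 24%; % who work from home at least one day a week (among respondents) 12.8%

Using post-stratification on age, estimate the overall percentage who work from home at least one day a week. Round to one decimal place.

36.1%

Weight each group's respondent value by its population share:
  18–27: 0.46 × 33 = 15.18
  28–42: 0.3 × 59.6 = 17.88
  43+: 0.24 × 12.8 = 3.072
Post-stratified estimate = 36.132 → 36.1%.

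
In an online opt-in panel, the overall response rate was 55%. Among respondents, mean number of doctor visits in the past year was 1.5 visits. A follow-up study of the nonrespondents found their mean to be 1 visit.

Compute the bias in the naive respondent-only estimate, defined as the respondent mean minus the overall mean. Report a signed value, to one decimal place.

+0.2

Nonresponse fraction = 1 − 0.55 = 0.45.
Bias = (nonresponse fraction) × (respondent mean − nonrespondent mean)
     = 0.45 × (1.5 − 1) = 0.45 × 0.5 = 0.225.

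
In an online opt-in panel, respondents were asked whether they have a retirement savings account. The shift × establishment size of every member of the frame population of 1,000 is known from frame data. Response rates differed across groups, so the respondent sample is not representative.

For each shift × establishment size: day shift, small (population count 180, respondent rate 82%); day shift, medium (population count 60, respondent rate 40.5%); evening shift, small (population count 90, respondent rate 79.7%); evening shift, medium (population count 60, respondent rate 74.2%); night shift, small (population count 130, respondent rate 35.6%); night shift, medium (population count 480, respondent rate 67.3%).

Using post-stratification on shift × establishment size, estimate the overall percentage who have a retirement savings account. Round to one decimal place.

Reweight to the known shift × establishment size distribution:
  day shift, small: (180/1,000) × 82 = 14.76
  day shift, medium: (60/1,000) × 40.5 = 2.43
  evening shift, small: (90/1,000) × 79.7 = 7.173
  evening shift, medium: (60/1,000) × 74.2 = 4.452
  night shift, small: (130/1,000) × 35.6 = 4.628
  night shift, medium: (480/1,000) × 67.3 = 32.304
Post-stratified estimate = 65.747 → 65.7%.

65.7%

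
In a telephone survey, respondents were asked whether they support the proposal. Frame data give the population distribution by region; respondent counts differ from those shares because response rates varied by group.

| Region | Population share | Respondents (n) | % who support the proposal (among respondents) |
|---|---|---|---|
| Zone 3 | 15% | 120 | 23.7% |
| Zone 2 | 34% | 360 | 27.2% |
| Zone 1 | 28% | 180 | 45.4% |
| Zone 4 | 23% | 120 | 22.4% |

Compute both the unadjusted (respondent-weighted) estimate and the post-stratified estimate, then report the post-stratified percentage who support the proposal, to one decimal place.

Naive respondent-only estimate (weights = respondent counts):
  (120/780)×23.7 + (360/780)×27.2 + (180/780)×45.4 + (120/780)×22.4 = 30.1231%
Post-stratifying to population shares instead:
  0.15×23.7 + 0.34×27.2 + 0.28×45.4 + 0.23×22.4 = 30.667%

30.7%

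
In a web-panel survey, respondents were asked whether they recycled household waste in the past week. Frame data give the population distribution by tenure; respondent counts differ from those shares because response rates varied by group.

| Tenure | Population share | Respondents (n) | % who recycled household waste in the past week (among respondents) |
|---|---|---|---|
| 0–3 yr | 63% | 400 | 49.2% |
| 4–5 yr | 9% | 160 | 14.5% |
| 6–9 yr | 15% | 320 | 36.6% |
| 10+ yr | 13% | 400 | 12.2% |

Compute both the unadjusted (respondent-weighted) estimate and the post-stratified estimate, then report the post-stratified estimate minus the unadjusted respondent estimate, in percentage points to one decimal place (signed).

+9.2 percentage points

Without adjustment, the pooled respondent share is:
  (400/1280)×49.2 + (160/1280)×14.5 + (320/1280)×36.6 + (400/1280)×12.2 = 30.15%
Post-stratifying to population shares instead:
  0.63×49.2 + 0.09×14.5 + 0.15×36.6 + 0.13×12.2 = 39.377%
Difference = 39.377 − 30.15 = 9.227 pp.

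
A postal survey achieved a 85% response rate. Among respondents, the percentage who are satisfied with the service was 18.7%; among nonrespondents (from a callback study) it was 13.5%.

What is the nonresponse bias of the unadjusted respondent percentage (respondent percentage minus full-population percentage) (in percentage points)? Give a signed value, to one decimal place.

+0.8 percentage points

Nonresponse fraction = 1 − 0.85 = 0.15.
Bias = (nonresponse fraction) × (respondent percentage − nonrespondent percentage)
     = 0.15 × (18.7 − 13.5) = 0.15 × 5.2 = 0.78.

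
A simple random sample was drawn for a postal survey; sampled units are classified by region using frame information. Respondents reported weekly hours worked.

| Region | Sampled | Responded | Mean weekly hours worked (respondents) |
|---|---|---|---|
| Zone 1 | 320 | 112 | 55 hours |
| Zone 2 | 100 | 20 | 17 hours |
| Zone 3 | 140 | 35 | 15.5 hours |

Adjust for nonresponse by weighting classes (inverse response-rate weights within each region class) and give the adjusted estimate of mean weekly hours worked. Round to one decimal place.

Class response rates: Zone 1 112/320 = 35%, Zone 2 20/100 = 20%, Zone 3 35/140 = 25%.
Inverse-response-rate weighting restores each class to its sampled count, so class totals weight by n_sampled:
  Zone 1: 320 × 55 = 17,600
  Zone 2: 100 × 17 = 1700
  Zone 3: 140 × 15.5 = 2170
Adjusted estimate = 21,470 / 560 = 38.3393 → 38.3.

38.3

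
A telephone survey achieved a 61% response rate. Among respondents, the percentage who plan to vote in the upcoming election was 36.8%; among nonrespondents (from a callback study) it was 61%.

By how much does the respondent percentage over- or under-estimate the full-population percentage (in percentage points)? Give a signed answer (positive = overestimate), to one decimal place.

-9.4 percentage points

Nonresponse fraction = 1 − 0.61 = 0.39.
Bias = (nonresponse fraction) × (respondent percentage − nonrespondent percentage)
     = 0.39 × (36.8 − 61) = 0.39 × -24.2 = -9.438.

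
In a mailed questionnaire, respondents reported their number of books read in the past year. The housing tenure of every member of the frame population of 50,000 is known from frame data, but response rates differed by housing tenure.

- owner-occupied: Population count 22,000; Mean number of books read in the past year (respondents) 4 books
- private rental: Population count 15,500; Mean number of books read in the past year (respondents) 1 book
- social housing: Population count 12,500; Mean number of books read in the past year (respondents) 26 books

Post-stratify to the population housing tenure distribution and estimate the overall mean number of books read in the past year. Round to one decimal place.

8.6

Reweight to the known housing tenure distribution:
  owner-occupied: (22,000/50,000) × 4 = 1.76
  private rental: (15,500/50,000) × 1 = 0.31
  social housing: (12,500/50,000) × 26 = 6.5
Post-stratified estimate = 8.57 → 8.6.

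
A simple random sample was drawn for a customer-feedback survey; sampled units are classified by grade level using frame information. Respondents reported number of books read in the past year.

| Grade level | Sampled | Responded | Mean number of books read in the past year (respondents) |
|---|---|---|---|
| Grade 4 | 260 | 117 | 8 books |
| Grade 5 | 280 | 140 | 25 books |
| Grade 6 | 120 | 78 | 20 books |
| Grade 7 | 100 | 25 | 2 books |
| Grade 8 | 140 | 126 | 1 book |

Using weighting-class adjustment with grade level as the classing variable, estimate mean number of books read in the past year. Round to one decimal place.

Response rates by class: Grade 4 117/260 = 45%, Grade 5 140/280 = 50%, Grade 6 78/120 = 65%, Grade 7 25/100 = 25%, Grade 8 126/140 = 90%.
Each respondent's weight = sampled/responded in their class; summing within a class gives n_sampled, so:
  Grade 4: 260 × 8 = 2080
  Grade 5: 280 × 25 = 7000
  Grade 6: 120 × 20 = 2400
  Grade 7: 100 × 2 = 200
  Grade 8: 140 × 1 = 140
Adjusted estimate = 11,820 / 900 = 13.1333 → 13.1.

13.1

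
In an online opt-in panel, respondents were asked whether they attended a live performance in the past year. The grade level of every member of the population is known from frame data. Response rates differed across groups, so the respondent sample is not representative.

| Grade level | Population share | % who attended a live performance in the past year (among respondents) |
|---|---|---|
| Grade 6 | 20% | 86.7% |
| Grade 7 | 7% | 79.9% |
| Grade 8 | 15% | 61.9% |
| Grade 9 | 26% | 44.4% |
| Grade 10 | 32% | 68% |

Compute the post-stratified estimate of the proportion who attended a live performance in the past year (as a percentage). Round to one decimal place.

65.5%

Reweight to the known grade level distribution:
  Grade 6: 0.2 × 86.7 = 17.34
  Grade 7: 0.07 × 79.9 = 5.593
  Grade 8: 0.15 × 61.9 = 9.285
  Grade 9: 0.26 × 44.4 = 11.544
  Grade 10: 0.32 × 68 = 21.76
Post-stratified estimate = 65.522 → 65.5%.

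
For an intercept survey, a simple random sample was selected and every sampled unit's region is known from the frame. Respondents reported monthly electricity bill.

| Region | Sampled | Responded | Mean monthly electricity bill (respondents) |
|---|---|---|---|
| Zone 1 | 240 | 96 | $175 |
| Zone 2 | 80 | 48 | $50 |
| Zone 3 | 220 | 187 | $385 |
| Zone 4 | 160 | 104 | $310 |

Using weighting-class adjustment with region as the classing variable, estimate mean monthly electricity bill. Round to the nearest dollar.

Class response rates: Zone 1 96/240 = 40%, Zone 2 48/80 = 60%, Zone 3 187/220 = 85%, Zone 4 104/160 = 65%.
With weight = n_sampled/n_responded per class, the weighted class total is n_sampled:
  Zone 1: 240 × 175 = 42,000
  Zone 2: 80 × 50 = 4000
  Zone 3: 220 × 385 = 84,700
  Zone 4: 160 × 310 = 49,600
Adjusted estimate = 180,300 / 700 = 257.571 → $258.

$258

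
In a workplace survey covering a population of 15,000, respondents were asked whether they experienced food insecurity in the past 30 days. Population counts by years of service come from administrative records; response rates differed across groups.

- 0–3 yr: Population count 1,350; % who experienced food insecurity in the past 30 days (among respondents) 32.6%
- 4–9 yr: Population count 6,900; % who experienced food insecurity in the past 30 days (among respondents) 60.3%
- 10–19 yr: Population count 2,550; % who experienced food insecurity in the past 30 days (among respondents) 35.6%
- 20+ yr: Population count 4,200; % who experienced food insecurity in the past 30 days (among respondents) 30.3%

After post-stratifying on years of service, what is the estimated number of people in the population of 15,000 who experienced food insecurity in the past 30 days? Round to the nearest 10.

6,780

Apply each group's respondent rate to its population count:
  0–3 yr: 1,350 × 32.6% = 440.1
  4–9 yr: 6,900 × 60.3% = 4160.7
  10–19 yr: 2,550 × 35.6% = 907.8
  20+ yr: 4,200 × 30.3% = 1272.6
Estimated total = 6781.2 → 6,780.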